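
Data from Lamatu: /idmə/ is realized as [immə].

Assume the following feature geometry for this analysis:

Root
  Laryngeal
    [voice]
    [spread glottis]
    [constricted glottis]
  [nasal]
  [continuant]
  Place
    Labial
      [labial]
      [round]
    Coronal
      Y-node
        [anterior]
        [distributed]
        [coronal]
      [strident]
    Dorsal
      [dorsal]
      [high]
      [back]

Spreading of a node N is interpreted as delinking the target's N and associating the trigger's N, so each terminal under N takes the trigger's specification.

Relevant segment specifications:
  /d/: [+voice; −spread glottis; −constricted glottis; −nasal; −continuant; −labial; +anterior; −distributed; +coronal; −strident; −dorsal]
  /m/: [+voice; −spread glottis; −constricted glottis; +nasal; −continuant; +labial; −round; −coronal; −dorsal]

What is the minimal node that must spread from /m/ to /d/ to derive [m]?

/d/ and [m] differ in [nasal], [labial], [round], [coronal], [anterior], [distributed], [strident]; every other specified feature is identical.
The smallest constituent containing every changed terminal is Root — each of its daughters lacks at least one of the affected features.
If Root spreads, every terminal under it takes /m/'s value, producing [m] as observed.

Root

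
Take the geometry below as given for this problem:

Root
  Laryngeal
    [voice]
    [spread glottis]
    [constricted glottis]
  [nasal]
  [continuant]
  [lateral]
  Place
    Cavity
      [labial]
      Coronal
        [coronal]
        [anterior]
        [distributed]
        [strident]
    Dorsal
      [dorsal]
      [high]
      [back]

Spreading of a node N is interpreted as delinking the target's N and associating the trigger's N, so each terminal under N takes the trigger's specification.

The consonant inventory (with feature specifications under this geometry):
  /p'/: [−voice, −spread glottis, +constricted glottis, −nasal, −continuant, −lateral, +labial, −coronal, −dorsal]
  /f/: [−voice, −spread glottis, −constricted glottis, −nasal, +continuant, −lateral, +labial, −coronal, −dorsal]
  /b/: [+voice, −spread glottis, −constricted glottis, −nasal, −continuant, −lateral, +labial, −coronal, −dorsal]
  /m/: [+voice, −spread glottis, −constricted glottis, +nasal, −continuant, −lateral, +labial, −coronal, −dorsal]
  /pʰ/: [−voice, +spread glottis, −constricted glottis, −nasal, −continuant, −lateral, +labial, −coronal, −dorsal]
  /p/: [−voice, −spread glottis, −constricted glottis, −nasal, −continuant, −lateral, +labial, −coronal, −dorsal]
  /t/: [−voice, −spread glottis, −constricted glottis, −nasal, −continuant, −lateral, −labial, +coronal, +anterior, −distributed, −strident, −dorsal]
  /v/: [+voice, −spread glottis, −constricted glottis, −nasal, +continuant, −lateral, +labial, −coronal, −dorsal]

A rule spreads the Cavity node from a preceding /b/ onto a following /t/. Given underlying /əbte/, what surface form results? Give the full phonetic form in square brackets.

Cavity immediately or transitively dominates [labial], [coronal], [anterior], [distributed], [strident].
After delinking /t/'s Cavity and linking /b/'s, the affected terminals become [+labial], [−coronal]; [voice], [spread glottis], [constricted glottis], … (outside Cavity) are retained from /t/.
The resulting bundle matches /p/ in the inventory; substituting it for /t/ gives [əbpe].

[əbpe]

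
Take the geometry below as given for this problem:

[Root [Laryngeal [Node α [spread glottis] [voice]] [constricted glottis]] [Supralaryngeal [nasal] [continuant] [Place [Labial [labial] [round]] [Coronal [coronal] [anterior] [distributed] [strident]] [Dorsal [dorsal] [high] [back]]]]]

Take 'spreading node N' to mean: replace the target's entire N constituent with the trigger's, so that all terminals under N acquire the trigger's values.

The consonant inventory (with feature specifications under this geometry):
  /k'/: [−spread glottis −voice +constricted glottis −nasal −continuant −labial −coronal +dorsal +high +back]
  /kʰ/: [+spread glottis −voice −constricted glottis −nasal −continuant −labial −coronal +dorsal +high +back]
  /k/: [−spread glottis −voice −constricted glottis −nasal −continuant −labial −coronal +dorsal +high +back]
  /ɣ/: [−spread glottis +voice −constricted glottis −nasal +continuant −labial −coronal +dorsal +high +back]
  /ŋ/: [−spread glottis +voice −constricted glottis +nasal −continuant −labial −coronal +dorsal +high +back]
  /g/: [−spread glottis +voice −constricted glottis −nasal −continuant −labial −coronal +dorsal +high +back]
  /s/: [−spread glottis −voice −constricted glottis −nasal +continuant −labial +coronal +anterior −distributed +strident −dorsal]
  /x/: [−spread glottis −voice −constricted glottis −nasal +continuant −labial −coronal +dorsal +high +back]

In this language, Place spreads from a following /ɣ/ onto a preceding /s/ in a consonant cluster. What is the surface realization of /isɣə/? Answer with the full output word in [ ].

The Place node dominates the terminals [labial], [round], [coronal], [anterior], [distributed], [strident], [dorsal], [high], [back].
After delinking /s/'s Place and linking /ɣ/'s, the affected terminals become [−labial], [−coronal], [+dorsal], [+high], [+back]; [spread glottis], [voice], [constricted glottis], … (outside Place) are retained from /s/.
The resulting bundle matches /x/ in the inventory; substituting it for /s/ gives [ixɣə].

[ixɣə]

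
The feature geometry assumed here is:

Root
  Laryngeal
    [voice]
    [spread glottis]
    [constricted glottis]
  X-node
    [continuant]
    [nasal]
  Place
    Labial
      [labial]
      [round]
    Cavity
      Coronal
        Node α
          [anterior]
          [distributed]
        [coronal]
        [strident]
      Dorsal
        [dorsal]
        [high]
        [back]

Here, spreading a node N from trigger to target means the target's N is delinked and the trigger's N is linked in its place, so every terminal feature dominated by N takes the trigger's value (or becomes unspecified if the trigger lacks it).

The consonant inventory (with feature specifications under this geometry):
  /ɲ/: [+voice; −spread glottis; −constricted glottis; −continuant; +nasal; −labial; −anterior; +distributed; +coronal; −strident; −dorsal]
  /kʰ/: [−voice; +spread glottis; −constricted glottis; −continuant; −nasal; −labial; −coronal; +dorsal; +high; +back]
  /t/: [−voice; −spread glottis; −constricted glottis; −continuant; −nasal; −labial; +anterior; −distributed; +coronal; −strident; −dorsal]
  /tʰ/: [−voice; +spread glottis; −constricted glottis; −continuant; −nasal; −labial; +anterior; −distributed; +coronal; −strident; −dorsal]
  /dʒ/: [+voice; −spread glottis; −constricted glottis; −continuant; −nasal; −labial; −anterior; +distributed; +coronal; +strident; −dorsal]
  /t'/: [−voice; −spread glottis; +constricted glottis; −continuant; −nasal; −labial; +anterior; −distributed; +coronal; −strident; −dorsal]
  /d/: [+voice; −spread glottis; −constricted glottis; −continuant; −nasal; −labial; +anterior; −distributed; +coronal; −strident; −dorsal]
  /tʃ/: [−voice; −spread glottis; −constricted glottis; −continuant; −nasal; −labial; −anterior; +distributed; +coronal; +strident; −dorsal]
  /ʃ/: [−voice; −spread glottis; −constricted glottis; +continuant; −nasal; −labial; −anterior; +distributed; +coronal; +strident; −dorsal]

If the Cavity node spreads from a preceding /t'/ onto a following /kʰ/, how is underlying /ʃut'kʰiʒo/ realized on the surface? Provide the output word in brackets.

Terminals under Cavity in this geometry: [anterior], [distributed], [coronal], [strident], [dorsal], [high], [back].
Spreading Cavity from /t'/ onto /kʰ/ replaces those values with /t'/'s: [+anterior], [−distributed], [+coronal], [−strident], [−dorsal]. Features outside Cavity ([voice], [spread glottis], [constricted glottis], …) stay as in /kʰ/.
Among the inventory, only /tʰ/ has exactly this specification, giving the surface form [ʃut'tʰiʒo].

[ʃut'tʰiʒo]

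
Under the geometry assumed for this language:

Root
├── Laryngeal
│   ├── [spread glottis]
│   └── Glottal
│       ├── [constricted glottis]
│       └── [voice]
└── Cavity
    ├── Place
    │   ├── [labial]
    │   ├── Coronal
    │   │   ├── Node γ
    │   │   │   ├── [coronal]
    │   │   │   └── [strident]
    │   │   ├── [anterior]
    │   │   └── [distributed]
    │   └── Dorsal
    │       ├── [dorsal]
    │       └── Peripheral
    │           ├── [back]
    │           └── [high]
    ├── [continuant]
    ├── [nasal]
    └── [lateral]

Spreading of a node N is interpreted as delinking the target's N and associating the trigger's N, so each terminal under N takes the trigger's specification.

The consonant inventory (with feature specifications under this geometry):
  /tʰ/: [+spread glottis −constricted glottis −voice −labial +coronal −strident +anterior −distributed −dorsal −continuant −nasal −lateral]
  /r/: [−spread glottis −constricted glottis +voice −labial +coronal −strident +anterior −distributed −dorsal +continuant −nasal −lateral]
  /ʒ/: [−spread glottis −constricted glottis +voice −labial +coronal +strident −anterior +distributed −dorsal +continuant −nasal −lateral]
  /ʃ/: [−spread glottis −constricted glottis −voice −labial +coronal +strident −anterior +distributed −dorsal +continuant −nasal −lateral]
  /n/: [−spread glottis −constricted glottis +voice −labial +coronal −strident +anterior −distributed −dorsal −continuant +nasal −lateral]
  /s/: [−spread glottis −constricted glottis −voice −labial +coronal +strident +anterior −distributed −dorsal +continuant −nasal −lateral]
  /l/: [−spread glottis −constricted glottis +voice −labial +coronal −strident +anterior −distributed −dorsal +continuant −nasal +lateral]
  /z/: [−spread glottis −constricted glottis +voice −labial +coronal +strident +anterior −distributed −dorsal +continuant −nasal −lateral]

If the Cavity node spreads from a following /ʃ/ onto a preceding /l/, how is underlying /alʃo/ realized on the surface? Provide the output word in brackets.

[aʒʃo]

The Cavity node dominates the terminals [labial], [coronal], [strident], [anterior], [distributed], [dorsal], [back], [high], [continuant], [nasal], [lateral].
Spreading Cavity from /ʃ/ onto /l/ replaces those values with /ʃ/'s: [−labial], [+coronal], [+strident], [−anterior], [+distributed], [−dorsal], [+continuant], [−nasal], [−lateral]. Features outside Cavity ([spread glottis], [constricted glottis], [voice]) stay as in /l/.
Among the inventory, only /ʒ/ has exactly this specification, giving the surface form [aʒʃo].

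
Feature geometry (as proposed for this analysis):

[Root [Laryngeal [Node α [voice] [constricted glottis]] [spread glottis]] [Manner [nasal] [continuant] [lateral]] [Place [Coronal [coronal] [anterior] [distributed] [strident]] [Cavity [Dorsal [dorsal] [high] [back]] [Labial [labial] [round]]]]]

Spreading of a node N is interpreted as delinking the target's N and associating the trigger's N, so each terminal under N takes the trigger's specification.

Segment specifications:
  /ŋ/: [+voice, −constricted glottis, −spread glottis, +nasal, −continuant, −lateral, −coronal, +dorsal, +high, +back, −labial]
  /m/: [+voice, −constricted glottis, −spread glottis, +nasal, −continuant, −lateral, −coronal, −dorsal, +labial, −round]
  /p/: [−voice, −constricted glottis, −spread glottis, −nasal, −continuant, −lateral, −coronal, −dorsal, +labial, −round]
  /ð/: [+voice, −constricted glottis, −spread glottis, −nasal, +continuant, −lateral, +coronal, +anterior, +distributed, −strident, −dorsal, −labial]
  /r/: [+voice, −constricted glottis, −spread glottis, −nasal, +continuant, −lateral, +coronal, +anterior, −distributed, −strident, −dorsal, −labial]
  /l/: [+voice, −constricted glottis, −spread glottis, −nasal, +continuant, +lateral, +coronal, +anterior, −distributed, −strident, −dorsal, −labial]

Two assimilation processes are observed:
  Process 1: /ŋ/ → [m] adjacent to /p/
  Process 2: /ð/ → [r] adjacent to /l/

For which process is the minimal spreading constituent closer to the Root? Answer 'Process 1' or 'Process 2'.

Process 1

Process 1 alters [labial], [round], [dorsal], [high], [back]; the lowest common ancestor is Cavity (depth 2 from Root).
Process 2: the feature that changes is [distributed]; the minimal node is [distributed] (depth 3).
Cavity is closer to Root than [distributed], so Process 1 spreads the higher node.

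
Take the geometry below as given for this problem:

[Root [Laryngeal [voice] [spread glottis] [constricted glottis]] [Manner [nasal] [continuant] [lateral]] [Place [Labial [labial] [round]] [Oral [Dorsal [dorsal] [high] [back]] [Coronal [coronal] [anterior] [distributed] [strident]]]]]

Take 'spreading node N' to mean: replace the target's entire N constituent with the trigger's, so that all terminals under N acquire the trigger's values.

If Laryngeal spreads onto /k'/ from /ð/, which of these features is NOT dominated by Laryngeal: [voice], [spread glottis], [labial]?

[labial]

Laryngeal dominates exactly [voice], [spread glottis], [constricted glottis].
Spreading Laryngeal replaces [voice], [spread glottis] with the trigger's values, since each sits inside the Laryngeal constituent.
But [labial] is a dependent of Labial, outside Laryngeal; it is therefore untouched by the spreading.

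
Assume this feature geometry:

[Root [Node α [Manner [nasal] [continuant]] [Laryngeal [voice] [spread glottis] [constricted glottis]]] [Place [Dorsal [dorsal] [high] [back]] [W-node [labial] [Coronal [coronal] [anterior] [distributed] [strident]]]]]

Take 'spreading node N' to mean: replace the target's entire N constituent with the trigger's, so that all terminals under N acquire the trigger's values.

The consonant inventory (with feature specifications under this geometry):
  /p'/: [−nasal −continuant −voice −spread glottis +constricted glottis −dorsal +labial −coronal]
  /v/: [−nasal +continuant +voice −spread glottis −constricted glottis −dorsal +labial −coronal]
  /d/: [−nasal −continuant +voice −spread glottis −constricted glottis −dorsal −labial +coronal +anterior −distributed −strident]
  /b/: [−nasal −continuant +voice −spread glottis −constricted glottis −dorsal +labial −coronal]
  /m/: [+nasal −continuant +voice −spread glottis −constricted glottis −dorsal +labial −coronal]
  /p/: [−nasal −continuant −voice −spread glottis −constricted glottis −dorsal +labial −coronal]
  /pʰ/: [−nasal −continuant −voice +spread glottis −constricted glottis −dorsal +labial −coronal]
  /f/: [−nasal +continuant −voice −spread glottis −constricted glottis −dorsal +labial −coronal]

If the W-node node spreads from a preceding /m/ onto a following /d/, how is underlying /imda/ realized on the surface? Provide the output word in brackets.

W-node immediately or transitively dominates [labial], [coronal], [anterior], [distributed], [strident].
The target acquires /m/'s values for everything under W-node — [+labial], [−coronal] — while keeping its own [nasal], [continuant], [voice], ….
Among the inventory, only /b/ has exactly this specification, giving the surface form [imba].

[imba]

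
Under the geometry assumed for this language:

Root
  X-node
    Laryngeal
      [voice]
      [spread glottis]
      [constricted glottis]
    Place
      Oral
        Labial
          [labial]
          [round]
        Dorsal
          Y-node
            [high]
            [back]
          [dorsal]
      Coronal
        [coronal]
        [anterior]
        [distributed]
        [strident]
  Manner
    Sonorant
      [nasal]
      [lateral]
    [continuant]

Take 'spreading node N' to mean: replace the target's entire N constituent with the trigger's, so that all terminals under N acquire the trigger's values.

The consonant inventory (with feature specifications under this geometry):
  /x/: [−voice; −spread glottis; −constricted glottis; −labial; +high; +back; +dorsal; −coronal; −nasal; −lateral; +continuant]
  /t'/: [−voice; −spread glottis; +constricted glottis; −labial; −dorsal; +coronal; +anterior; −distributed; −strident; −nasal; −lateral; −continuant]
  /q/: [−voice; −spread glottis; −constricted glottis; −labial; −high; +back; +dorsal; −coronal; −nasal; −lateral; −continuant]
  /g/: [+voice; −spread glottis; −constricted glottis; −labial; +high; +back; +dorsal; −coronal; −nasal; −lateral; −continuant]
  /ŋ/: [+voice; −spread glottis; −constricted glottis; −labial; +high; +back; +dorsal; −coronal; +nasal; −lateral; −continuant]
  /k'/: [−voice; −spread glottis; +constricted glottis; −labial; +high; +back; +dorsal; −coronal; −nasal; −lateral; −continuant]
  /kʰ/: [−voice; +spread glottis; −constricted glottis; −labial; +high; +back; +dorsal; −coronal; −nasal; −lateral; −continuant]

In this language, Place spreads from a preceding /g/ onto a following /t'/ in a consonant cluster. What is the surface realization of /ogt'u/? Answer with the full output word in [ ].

Terminals under Place in this geometry: [labial], [round], [high], [back], [dorsal], [coronal], [anterior], [distributed], [strident].
After delinking /t'/'s Place and linking /g/'s, the affected terminals become [−labial], [+high], [+back], [+dorsal], [−coronal]; [voice], [spread glottis], [constricted glottis], … (outside Place) are retained from /t'/.
This feature bundle is that of [k'], so /ogt'u/ surfaces as [ogk'u].

[ogk'u]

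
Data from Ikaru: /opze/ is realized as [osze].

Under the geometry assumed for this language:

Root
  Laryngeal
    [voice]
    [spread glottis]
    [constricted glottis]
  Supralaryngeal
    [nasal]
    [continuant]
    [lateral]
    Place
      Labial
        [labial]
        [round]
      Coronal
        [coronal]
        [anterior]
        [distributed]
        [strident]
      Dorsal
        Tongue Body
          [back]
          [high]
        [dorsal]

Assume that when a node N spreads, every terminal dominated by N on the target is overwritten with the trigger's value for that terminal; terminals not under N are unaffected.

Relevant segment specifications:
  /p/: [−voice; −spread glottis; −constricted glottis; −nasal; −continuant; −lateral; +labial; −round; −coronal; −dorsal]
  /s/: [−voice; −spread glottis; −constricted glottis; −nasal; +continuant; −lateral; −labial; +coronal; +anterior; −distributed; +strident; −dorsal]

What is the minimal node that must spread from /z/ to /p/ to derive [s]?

Supralaryngeal

/p/ and [s] differ in [continuant], [labial], [round], [coronal], [anterior], [distributed], [strident]; every other specified feature is identical.
These terminals are all dominated by Supralaryngeal, and no proper subconstituent of Supralaryngeal covers them all; Supralaryngeal is their lowest common ancestor.
Delinking /p/'s Supralaryngeal and associating /z/'s Supralaryngeal gives precisely the feature bundle of [s].
Since [voice] is preserved even though /z/ disagrees there, no node above Supralaryngeal spread.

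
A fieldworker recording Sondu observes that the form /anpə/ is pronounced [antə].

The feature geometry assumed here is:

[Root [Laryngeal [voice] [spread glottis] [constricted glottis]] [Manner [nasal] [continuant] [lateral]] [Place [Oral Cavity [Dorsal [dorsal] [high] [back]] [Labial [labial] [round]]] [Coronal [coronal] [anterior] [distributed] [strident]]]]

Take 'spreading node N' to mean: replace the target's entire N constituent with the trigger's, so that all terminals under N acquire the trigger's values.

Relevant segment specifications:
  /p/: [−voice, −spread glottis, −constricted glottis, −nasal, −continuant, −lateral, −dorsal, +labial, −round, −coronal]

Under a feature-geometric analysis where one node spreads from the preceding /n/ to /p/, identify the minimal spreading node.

Place

/p/ and [t] differ in [labial], [round], [coronal], [anterior], [distributed], [strident]; every other specified feature is identical.
These terminals are all dominated by Place, and no proper subconstituent of Place covers them all; Place is their lowest common ancestor.
If Place spreads, every terminal under it takes /n/'s value, producing [t] as observed.
Since [nasal], [voice] are preserved even though /n/ disagrees there, no node above Place spread.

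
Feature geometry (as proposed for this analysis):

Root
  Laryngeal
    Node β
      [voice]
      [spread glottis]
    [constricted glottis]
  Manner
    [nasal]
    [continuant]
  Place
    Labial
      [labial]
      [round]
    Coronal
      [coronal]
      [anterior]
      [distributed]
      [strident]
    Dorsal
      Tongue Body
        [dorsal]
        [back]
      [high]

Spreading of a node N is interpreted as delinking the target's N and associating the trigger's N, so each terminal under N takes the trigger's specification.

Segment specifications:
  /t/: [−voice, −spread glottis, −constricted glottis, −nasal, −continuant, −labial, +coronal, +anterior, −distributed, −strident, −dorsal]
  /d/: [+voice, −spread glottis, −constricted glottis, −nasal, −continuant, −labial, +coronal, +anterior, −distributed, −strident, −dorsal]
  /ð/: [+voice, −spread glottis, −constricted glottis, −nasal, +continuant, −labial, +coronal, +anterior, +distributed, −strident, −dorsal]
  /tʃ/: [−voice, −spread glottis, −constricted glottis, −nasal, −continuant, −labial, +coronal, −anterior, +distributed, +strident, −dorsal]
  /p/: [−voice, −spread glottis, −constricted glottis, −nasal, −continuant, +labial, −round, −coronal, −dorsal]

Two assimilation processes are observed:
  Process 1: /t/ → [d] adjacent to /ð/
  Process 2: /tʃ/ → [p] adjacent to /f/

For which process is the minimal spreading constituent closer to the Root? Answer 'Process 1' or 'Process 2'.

Process 1 alters [voice]; the lowest dominating node is [voice] (depth 3 from Root).
Process 2: the features that change are [labial], [round], [coronal], [anterior], [distributed], [strident]; the minimal node is Place (depth 1).
Place is closer to Root than [voice], so Process 2 spreads the higher node.

Process 2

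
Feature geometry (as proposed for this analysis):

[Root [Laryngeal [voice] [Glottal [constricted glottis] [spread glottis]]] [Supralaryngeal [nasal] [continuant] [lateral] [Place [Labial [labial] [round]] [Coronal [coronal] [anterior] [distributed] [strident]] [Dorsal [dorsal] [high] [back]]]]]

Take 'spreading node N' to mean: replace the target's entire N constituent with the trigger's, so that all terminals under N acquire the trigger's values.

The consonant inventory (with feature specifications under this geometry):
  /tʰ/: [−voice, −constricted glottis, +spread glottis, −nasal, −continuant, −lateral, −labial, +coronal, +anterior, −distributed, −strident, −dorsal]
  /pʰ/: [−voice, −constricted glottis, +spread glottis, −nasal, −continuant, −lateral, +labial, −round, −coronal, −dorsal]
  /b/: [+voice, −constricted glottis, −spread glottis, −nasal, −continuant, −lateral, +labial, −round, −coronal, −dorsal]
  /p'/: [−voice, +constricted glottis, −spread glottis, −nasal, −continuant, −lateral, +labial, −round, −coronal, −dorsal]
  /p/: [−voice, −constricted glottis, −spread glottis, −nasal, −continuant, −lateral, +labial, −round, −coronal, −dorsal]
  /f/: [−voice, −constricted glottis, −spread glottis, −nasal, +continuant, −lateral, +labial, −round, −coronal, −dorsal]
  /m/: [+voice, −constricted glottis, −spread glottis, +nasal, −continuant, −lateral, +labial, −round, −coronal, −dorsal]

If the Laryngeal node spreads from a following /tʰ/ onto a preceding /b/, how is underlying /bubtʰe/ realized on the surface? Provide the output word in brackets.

Laryngeal immediately or transitively dominates [voice], [constricted glottis], [spread glottis].
After delinking /b/'s Laryngeal and linking /tʰ/'s, the affected terminals become [−voice], [−constricted glottis], [+spread glottis]; [nasal], [continuant], [lateral], … (outside Laryngeal) are retained from /b/.
This feature bundle is that of [pʰ], so /bubtʰe/ surfaces as [bupʰtʰe].

[bupʰtʰe]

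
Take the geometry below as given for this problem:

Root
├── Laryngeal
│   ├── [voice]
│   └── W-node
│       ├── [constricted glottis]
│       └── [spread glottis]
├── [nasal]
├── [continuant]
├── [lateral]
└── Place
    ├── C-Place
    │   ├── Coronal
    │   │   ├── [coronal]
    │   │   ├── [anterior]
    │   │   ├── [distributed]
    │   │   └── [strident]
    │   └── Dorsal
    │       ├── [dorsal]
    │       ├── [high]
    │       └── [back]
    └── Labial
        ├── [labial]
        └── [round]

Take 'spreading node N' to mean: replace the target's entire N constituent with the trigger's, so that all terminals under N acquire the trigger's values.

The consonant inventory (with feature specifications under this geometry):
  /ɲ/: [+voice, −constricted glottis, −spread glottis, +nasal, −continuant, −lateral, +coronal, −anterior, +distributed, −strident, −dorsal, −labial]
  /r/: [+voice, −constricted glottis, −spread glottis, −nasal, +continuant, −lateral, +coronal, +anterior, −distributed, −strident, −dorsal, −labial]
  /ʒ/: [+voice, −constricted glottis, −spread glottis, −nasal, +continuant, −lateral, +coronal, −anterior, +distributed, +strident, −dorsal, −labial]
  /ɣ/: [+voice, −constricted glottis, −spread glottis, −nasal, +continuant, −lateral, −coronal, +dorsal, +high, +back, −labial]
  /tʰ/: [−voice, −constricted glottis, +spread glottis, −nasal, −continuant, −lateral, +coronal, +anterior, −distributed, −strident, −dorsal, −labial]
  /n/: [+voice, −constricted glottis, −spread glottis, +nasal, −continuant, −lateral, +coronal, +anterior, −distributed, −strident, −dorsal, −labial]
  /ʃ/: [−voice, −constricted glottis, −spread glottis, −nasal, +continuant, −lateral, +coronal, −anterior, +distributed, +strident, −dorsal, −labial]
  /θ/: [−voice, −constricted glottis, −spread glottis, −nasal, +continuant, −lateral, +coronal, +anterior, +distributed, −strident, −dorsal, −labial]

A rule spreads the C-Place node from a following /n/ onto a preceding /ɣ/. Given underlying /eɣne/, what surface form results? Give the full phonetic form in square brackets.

[erne]

The C-Place node dominates the terminals [coronal], [anterior], [distributed], [strident], [dorsal], [high], [back].
The target acquires /n/'s values for everything under C-Place — [+coronal], [+anterior], [−distributed], [−strident], [−dorsal] — while keeping its own [voice], [constricted glottis], [spread glottis], ….
This feature bundle is that of [r], so /eɣne/ surfaces as [erne].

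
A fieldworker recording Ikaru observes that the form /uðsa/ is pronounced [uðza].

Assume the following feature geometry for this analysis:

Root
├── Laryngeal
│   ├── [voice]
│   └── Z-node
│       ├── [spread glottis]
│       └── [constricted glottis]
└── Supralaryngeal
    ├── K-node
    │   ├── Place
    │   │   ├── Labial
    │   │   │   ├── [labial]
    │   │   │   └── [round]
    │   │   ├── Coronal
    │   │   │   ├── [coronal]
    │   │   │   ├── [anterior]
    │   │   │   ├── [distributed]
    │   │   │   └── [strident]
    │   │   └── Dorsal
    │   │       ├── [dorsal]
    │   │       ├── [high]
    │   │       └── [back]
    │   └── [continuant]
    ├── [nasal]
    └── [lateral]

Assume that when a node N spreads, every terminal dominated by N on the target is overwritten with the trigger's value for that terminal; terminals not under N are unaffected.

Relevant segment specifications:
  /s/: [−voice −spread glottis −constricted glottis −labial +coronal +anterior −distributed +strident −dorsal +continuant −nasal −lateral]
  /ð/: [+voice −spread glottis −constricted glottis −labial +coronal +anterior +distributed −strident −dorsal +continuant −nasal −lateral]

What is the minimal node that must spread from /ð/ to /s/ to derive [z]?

[voice]

/s/ and [z] differ in [voice]; every other specified feature is identical.
With a single altered terminal, the smallest constituent that could spread is that terminal — [voice].
[distributed], [strident] stay as in /s/ although /ð/ differs there, so no node dominating them spread; among the remaining candidates [voice] is the lowest that derives the output.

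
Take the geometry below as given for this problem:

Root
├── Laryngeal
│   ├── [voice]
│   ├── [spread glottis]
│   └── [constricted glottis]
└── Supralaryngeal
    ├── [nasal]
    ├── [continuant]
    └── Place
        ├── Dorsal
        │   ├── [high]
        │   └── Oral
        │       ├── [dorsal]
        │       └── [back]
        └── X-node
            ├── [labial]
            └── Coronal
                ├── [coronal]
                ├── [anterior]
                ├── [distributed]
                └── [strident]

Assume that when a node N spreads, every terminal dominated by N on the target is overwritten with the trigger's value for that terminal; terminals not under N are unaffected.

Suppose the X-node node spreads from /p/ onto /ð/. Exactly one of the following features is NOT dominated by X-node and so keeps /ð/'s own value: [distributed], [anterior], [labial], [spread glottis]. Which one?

X-node dominates exactly [labial], [coronal], [anterior], [distributed], [strident].
Spreading X-node replaces [labial], [distributed], [anterior] with the trigger's values, since each sits inside the X-node constituent.
But [spread glottis] is a dependent of Laryngeal, outside X-node; it is therefore untouched by the spreading.

[spread glottis]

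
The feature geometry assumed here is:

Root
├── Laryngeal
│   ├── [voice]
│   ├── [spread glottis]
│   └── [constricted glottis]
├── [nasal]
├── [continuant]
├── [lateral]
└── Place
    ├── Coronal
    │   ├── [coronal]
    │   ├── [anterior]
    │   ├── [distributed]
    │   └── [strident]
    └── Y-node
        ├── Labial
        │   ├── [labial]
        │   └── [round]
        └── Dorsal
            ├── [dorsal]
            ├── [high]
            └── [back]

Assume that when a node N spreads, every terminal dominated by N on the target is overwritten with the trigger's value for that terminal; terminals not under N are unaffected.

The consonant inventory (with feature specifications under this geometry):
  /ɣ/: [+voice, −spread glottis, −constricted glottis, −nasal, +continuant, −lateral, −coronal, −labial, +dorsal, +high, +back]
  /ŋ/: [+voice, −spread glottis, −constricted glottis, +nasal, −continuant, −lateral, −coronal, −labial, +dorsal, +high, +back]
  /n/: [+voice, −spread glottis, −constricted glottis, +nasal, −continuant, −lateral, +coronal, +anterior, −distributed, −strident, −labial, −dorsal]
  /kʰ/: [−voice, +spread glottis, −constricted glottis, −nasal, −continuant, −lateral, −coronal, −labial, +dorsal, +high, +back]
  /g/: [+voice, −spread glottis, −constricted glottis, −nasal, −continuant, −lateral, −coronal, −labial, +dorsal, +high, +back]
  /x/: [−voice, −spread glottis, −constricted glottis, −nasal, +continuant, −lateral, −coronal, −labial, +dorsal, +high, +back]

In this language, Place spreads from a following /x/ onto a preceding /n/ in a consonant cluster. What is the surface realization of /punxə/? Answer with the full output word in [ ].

[puŋxə]

Place immediately or transitively dominates [coronal], [anterior], [distributed], [strident], [labial], [round], [dorsal], [high], [back].
After delinking /n/'s Place and linking /x/'s, the affected terminals become [−coronal], [−labial], [+dorsal], [+high], [+back]; [voice], [spread glottis], [constricted glottis], … (outside Place) are retained from /n/.
This feature bundle is that of [ŋ], so /punxə/ surfaces as [puŋxə].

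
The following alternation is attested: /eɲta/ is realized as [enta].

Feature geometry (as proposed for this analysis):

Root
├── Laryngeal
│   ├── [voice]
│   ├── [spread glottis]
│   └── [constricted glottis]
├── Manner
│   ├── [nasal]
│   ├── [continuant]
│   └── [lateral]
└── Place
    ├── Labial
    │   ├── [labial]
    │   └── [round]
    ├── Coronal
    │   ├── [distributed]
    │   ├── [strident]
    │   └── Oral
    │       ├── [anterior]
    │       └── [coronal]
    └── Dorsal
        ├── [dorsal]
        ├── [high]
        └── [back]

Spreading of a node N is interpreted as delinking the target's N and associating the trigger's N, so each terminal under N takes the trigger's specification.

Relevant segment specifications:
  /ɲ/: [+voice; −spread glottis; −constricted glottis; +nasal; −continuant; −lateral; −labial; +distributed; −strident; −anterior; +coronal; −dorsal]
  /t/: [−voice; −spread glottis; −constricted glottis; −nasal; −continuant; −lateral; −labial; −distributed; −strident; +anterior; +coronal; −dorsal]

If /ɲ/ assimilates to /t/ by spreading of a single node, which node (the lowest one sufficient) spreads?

/ɲ/ and [n] differ in [anterior], [distributed]; every other specified feature is identical.
Tracing each changed feature up the tree, the paths first meet at Coronal; any lower node misses at least one of them.
Delinking /ɲ/'s Coronal and associating /t/'s Coronal gives precisely the feature bundle of [n].
Features on which the two segments disagree outside Coronal, such as [voice], [nasal], are unchanged — nothing dominating them spread, and Coronal is the minimal sufficient constituent.

Coronal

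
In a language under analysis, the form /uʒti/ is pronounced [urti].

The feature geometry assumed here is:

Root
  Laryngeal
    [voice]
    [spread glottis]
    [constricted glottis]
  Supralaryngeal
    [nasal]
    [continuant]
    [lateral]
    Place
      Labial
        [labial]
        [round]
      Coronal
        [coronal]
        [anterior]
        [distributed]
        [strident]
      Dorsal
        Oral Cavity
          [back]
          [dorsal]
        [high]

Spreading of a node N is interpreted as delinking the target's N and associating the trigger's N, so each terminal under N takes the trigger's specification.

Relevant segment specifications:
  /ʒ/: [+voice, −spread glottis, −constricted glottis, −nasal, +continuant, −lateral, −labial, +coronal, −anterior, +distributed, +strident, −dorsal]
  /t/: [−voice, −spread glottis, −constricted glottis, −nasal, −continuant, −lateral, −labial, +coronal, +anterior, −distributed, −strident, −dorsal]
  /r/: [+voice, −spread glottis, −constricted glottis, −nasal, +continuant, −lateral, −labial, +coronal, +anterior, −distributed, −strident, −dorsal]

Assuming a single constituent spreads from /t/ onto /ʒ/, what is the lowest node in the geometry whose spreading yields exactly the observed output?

/ʒ/ and [r] differ in [anterior], [distributed], [strident]; every other specified feature is identical.
In this geometry the lowest node dominating all of them is Coronal: every daughter of Coronal dominates only a proper subset, so no lower node suffices.
If Coronal spreads, every terminal under it takes /t/'s value, producing [r] as observed.
[continuant], [voice] stay as in /ʒ/ although /t/ differs there, so no node dominating them spread; among the remaining candidates Coronal is the lowest that derives the output.

Coronal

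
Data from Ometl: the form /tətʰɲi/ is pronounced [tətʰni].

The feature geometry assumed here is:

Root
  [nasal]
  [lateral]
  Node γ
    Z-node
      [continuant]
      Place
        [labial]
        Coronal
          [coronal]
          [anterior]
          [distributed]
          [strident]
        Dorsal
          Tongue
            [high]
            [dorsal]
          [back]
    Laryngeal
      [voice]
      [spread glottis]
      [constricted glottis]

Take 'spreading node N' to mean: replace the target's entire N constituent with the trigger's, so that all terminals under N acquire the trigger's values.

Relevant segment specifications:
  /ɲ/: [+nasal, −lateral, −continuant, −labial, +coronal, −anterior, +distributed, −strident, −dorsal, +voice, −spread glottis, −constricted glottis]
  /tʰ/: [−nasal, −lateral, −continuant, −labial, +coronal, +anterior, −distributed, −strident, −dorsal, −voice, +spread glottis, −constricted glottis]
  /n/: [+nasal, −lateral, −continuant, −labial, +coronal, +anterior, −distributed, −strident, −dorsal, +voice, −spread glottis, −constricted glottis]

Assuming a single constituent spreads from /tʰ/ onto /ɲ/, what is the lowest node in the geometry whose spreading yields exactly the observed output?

Comparing /ɲ/ with its surface form [n], the features that change are [anterior], [distributed].
The smallest constituent containing every changed terminal is Coronal — each of its daughters lacks at least one of the affected features.
Delinking /ɲ/'s Coronal and associating /tʰ/'s Coronal gives precisely the feature bundle of [n].
[voice], [nasal] stay as in /ɲ/ although /tʰ/ differs there, so no node dominating them spread; among the remaining candidates Coronal is the lowest that derives the output.

Coronal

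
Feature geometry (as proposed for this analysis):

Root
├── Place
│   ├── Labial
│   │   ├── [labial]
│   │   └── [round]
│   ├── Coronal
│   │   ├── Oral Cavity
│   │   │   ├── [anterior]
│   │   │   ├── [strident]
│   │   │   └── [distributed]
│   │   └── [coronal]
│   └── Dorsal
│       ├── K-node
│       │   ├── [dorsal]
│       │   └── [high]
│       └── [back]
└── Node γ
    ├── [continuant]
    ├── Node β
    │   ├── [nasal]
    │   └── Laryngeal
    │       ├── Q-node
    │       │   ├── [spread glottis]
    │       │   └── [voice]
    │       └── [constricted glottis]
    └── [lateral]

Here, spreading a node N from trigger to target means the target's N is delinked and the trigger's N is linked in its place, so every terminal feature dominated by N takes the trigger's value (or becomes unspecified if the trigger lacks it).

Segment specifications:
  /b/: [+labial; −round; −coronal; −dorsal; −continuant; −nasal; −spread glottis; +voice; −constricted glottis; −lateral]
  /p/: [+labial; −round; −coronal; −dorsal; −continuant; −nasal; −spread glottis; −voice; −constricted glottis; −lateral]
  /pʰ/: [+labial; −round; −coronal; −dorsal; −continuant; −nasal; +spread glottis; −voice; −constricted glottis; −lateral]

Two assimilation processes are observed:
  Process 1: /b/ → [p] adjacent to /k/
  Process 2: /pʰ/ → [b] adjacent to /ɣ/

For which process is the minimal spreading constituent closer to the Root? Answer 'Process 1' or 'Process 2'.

Process 2

Process 1 alters [voice]; the lowest dominating node is [voice] (depth 5 from Root).
Process 2 alters [voice], [spread glottis]; the lowest common ancestor is Q-node (depth 4 from Root).
Q-node (depth 4) sits above [voice] (depth 5), making Process 2 the one with the higher spreading node.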